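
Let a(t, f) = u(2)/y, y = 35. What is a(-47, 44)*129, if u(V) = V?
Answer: 258/35 ≈ 7.3714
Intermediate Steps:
a(t, f) = 2/35
a(-47, 44)*129 = (2/35)*129 = 258/35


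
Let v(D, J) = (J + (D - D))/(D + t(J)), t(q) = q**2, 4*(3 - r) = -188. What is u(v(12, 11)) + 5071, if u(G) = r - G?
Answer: 681082/133 ≈ 5120.9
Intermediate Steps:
r = 50 (r = 3 - 1/4*(-188) = 3 + 47 = 50)
v(D, J) = J/(D + J**2) (v(D, J) = (J + (D - D))/(D + J**2) = (J + 0)/(D + J**2) = J/(D + J**2))
u(G) = 50 - G
u(v(12, 11)) + 5071 = (50 - 11/(12 + 11**2)) + 5071 = (50 - 11/(12 + 121)) + 5071 = (50 - 11/133) + 5071 = 6639/133 + 5071 = 681082/133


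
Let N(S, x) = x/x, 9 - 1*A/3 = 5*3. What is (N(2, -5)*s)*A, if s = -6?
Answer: 108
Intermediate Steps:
A = -18 (A = 27 - 15*3 = 27 - 3*15 = 27 - 45 = -18)
N(S, x) = 1
(N(2, -5)*s)*A = (1*(-6))*(-18) = -6*(-18) = 108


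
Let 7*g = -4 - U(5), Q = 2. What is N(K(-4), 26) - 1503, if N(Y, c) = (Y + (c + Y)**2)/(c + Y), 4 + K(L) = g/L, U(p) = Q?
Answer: -6448083/4354 ≈ -1481.0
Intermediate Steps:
U(p) = 2
g = -6/7 (g = (-4 - 1*2)/7 = (-4 - 2)/7 = (1/7)*(-6) = -6/7 ≈ -0.85714)
K(L) = -4 - 6/(7*L)
N(Y, c) = (Y + (Y + c)**2)/(Y + c)
N(K(-4), 26) - 1503 = ((-4 - 6/7/(-4)) + 26 + (-4 - 6/7/(-4))/((-4 - 6/7/(-4)) + 26)) - 1503 = ((-4 - 6/7*(-1/4)) + 26 + (-4 - 6/7*(-1/4))/((-4 - 6/7*(-1/4)) + 26)) - 1503 = ((-4 + 3/14) + 26 + (-4 + 3/14)/((-4 + 3/14) + 26)) - 1503 = (-53/14 + 26 - 53/(14*(-53/14 + 26))) - 1503 = (-53/14 + 26 - 53/(14*311/14)) - 1503 = (-53/14 + 26 - 53/14*14/311) - 1503 = (-53/14 + 26 - 53/311) - 1503 = 95979/4354 - 1503 = -6448083/4354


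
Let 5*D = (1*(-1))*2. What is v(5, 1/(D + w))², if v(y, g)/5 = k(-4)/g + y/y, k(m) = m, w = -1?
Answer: 1089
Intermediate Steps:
D = -⅖ (D = ((1*(-1))*2)/5 = (-1*2)/5 = (⅕)*(-2) = -⅖ ≈ -0.40000)
v(y, g) = 5 - 20/g (v(y, g) = 5*(-4/g + y/y) = 5*(-4/g + 1) = 5*(1 - 4/g) = 5 - 20/g)
v(5, 1/(D + w))² = (5 - 20/(1/(-⅖ - 1)))² = (5 - 20/(1/(-7/5)))² = (5 - 20/(-5/7))² = (5 - 20*(-7/5))² = (5 + 28)² = 33² = 1089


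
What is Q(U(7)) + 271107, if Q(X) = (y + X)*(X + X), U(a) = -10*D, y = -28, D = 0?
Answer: 271107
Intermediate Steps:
U(a) = 0 (U(a) = -10*0 = 0)
Q(X) = 2*X*(-28 + X) (Q(X) = (-28 + X)*(X + X) = (-28 + X)*(2*X) = 2*X*(-28 + X))
Q(U(7)) + 271107 = 2*0*(-28 + 0) + 271107 = 2*0*(-28) + 271107 = 0 + 271107 = 271107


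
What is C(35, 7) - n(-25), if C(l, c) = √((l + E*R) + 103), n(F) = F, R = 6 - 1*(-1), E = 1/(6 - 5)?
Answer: 25 + √145 ≈ 37.042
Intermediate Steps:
E = 1 (E = 1/1 = 1)
R = 7 (R = 6 + 1 = 7)
C(l, c) = √(110 + l) (C(l, c) = √((l + 1*7) + 103) = √((l + 7) + 103) = √((7 + l) + 103) = √(110 + l))
C(35, 7) - n(-25) = √(110 + 35) - 1*(-25) = √145 + 25 = 25 + √145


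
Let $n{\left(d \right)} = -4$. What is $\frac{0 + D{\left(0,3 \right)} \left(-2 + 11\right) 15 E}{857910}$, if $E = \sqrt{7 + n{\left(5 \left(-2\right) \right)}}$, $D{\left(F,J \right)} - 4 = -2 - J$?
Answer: $- \frac{9 \sqrt{3}}{57194} \approx -0.00027255$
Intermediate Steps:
$D{\left(F,J \right)} = 2 - J$ ($D{\left(F,J \right)} = 4 - \left(2 + J\right) = 2 - J$)
$E = \sqrt{3}$ ($E = \sqrt{7 - 4} = \sqrt{3} \approx 1.732$)
$\frac{0 + D{\left(0,3 \right)} \left(-2 + 11\right) 15 E}{857910} = \frac{0 + \left(2 - 3\right) \left(-2 + 11\right) 15 \sqrt{3}}{857910} = \left(0 + \left(2 - 3\right) 9 \cdot 15 \sqrt{3}\right) \frac{1}{857910} = \left(0 + \left(-1\right) 9 \cdot 15 \sqrt{3}\right) \frac{1}{857910} = \left(0 - 9 \cdot 15 \sqrt{3}\right) \frac{1}{857910} = \left(0 - 135 \sqrt{3}\right) \frac{1}{857910} = - 135 \sqrt{3} \cdot \frac{1}{857910} = - \frac{9 \sqrt{3}}{57194}$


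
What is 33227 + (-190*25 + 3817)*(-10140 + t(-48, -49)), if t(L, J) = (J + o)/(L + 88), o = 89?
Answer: 9492914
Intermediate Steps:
t(L, J) = (89 + J)/(88 + L) (t(L, J) = (J + 89)/(L + 88) = (89 + J)/(88 + L))
33227 + (-190*25 + 3817)*(-10140 + t(-48, -49)) = 33227 + (-190*25 + 3817)*(-10140 + (89 - 49)/(88 - 48)) = 33227 + (-4750 + 3817)*(-10140 + 40/40) = 33227 - 933*(-10140 + (1/40)*40) = 33227 - 933*(-10140 + 1) = 33227 - 933*(-10139) = 33227 + 9459687 = 9492914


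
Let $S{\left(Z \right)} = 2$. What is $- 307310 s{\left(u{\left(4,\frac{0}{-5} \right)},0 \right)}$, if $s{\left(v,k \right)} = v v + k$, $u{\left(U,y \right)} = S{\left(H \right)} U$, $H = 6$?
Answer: $-19667840$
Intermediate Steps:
$u{\left(U,y \right)} = 2 U$
$s{\left(v,k \right)} = k + v^{2}$ ($s{\left(v,k \right)} = v^{2} + k = k + v^{2}$)
$- 307310 s{\left(u{\left(4,\frac{0}{-5} \right)},0 \right)} = - 307310 \left(0 + \left(2 \cdot 4\right)^{2}\right) = - 307310 \left(0 + 8^{2}\right) = - 307310 \left(0 + 64\right) = \left(-307310\right) 64 = -19667840$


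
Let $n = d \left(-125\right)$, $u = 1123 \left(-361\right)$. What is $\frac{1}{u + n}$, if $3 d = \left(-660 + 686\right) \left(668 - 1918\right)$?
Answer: $\frac{3}{2846291} \approx 1.054 \cdot 10^{-6}$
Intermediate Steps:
$d = - \frac{32500}{3}$ ($d = \frac{\left(-660 + 686\right) \left(668 - 1918\right)}{3} = \frac{26 \left(-1250\right)}{3} = \frac{1}{3} \left(-32500\right) = - \frac{32500}{3} \approx -10833.0$)
$u = -405403$
$n = \frac{4062500}{3}$ ($n = \left(- \frac{32500}{3}\right) \left(-125\right) = \frac{4062500}{3} \approx 1.3542 \cdot 10^{6}$)
$\frac{1}{u + n} = \frac{1}{-405403 + \frac{4062500}{3}} = \frac{1}{\frac{2846291}{3}} = \frac{3}{2846291}$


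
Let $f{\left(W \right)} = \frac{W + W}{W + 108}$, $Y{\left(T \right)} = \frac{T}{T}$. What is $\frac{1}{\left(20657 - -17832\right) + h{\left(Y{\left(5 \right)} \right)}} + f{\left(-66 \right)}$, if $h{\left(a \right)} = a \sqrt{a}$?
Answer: $- \frac{846773}{269430} \approx -3.1428$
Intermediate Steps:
$Y{\left(T \right)} = 1$
$h{\left(a \right)} = a^{\frac{3}{2}}$
$f{\left(W \right)} = \frac{2 W}{108 + W}$
$\frac{1}{\left(20657 - -17832\right) + h{\left(Y{\left(5 \right)} \right)}} + f{\left(-66 \right)} = \frac{1}{\left(20657 - -17832\right) + 1^{\frac{3}{2}}} + 2 \left(-66\right) \frac{1}{108 - 66} = \frac{1}{\left(20657 + 17832\right) + 1} + 2 \left(-66\right) \frac{1}{42} = \frac{1}{38489 + 1} + 2 \left(-66\right) \frac{1}{42} = \frac{1}{38490} - \frac{22}{7} = - \frac{846773}{269430}$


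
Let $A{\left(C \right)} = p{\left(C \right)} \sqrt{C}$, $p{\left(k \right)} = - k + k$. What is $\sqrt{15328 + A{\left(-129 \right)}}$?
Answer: $4 \sqrt{958} \approx 123.81$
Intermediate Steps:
$p{\left(k \right)} = 0$
$A{\left(C \right)} = 0$ ($A{\left(C \right)} = 0 \sqrt{C} = 0$)
$\sqrt{15328 + A{\left(-129 \right)}} = \sqrt{15328 + 0} = \sqrt{15328} = 4 \sqrt{958}$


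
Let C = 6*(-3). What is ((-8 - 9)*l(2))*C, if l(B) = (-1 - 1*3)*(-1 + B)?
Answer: -1224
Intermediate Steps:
l(B) = 4 - 4*B (l(B) = (-1 - 3)*(-1 + B) = -4*(-1 + B) = 4 - 4*B)
C = -18
((-8 - 9)*l(2))*C = ((-8 - 9)*(4 - 4*2))*(-18) = -17*(4 - 8)*(-18) = -17*(-4)*(-18) = 68*(-18) = -1224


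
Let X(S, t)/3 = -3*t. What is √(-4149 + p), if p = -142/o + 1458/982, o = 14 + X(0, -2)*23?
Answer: I*√45794493990194/105074 ≈ 64.404*I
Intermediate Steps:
X(S, t) = -9*t (X(S, t) = 3*(-3*t) = -9*t)
o = 428 (o = 14 - 9*(-2)*23 = 14 + 18*23 = 14 + 414 = 428)
p = 121145/105074 (p = -142/428 + 1458/982 = -142*1/428 + 1458*(1/982) = -71/214 + 729/491 = 121145/105074 ≈ 1.1530)
√(-4149 + p) = √(-4149 + 121145/105074) = √(-435830881/105074) = I*√45794493990194/105074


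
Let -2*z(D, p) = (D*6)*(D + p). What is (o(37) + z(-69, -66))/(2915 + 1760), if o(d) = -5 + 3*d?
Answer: -27839/4675 ≈ -5.9549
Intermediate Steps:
z(D, p) = -3*D*(D + p) (z(D, p) = -D*6*(D + p)/2 = -6*D*(D + p)/2 = -3*D*(D + p))
(o(37) + z(-69, -66))/(2915 + 1760) = ((-5 + 3*37) - 3*(-69)*(-69 - 66))/(2915 + 1760) = ((-5 + 111) - 3*(-69)*(-135))/4675 = (106 - 27945)*(1/4675) = -27839*1/4675 = -27839/4675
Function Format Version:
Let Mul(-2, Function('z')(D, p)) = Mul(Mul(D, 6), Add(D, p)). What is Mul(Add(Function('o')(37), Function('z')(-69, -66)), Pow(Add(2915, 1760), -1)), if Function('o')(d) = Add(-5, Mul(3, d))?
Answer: Rational(-27839, 4675) ≈ -5.9549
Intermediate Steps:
Function('z')(D, p) = Mul(-3, D, Add(D, p)) (Function('z')(D, p) = Mul(Rational(-1, 2), Mul(Mul(D, 6), Add(D, p))) = Mul(Rational(-1, 2), Mul(Mul(6, D), Add(D, p))) = Mul(Rational(-1, 2), Mul(6, D, Add(D, p))) = Mul(-3, D, Add(D, p)))
Mul(Add(Function('o')(37), Function('z')(-69, -66)), Pow(Add(2915, 1760), -1)) = Mul(Add(Add(-5, Mul(3, 37)), Mul(-3, -69, Add(-69, -66))), Pow(Add(2915, 1760), -1)) = Mul(Add(Add(-5, 111), Mul(-3, -69, -135)), Pow(4675, -1)) = Mul(Add(106, -27945), Rational(1, 4675)) = Mul(-27839, Rational(1, 4675)) = Rational(-27839, 4675)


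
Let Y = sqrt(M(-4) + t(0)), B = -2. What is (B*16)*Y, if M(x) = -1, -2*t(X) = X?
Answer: -32*I ≈ -32.0*I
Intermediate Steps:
t(X) = -X/2
Y = I (Y = sqrt(-1 - 1/2*0) = sqrt(-1 + 0) = sqrt(-1) = I ≈ 1.0*I)
(B*16)*Y = (-2*16)*I = -32*I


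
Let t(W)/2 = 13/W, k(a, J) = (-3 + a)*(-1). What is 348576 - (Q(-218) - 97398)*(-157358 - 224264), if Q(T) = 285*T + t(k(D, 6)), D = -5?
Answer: -121755611137/2 ≈ -6.0878e+10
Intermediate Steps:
k(a, J) = 3 - a
t(W) = 26/W (t(W) = 2*(13/W) = 26/W)
Q(T) = 13/4 + 285*T (Q(T) = 285*T + 26/(3 - 1*(-5)) = 285*T + 26/(3 + 5) = 285*T + 26/8 = 285*T + 26*(⅛) = 285*T + 13/4 = 13/4 + 285*T)
348576 - (Q(-218) - 97398)*(-157358 - 224264) = 348576 - ((13/4 + 285*(-218)) - 97398)*(-157358 - 224264) = 348576 - ((13/4 - 62130) - 97398)*(-381622) = 348576 - (-248507/4 - 97398)*(-381622) = 348576 - (-638099)*(-381622)/4 = 348576 - 1*121756308289/2 = 348576 - 121756308289/2 = -121755611137/2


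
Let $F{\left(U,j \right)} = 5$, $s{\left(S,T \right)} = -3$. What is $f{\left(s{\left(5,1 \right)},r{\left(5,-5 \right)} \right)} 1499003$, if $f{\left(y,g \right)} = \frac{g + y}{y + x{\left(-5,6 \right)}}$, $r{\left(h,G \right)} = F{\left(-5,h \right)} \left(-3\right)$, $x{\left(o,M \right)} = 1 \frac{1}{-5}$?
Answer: $\frac{67455135}{8} \approx 8.4319 \cdot 10^{6}$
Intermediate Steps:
$x{\left(o,M \right)} = - \frac{1}{5}$ ($x{\left(o,M \right)} = 1 \left(- \frac{1}{5}\right) = - \frac{1}{5}$)
$r{\left(h,G \right)} = -15$ ($r{\left(h,G \right)} = 5 \left(-3\right) = -15$)
$f{\left(y,g \right)} = \frac{g + y}{- \frac{1}{5} + y}$ ($f{\left(y,g \right)} = \frac{g + y}{y - \frac{1}{5}} = \frac{g + y}{- \frac{1}{5} + y}$)
$f{\left(s{\left(5,1 \right)},r{\left(5,-5 \right)} \right)} 1499003 = \frac{5 \left(-15 - 3\right)}{-1 + 5 \left(-3\right)} 1499003 = 5 \frac{1}{-1 - 15} \left(-18\right) 1499003 = 5 \frac{1}{-16} \left(-18\right) 1499003 = 5 \left(- \frac{1}{16}\right) \left(-18\right) 1499003 = \frac{45}{8} \cdot 1499003 = \frac{67455135}{8}$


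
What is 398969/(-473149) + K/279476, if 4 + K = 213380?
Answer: -2635904805/33058447481 ≈ -0.079735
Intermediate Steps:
K = 213376 (K = -4 + 213380 = 213376)
398969/(-473149) + K/279476 = 398969/(-473149) + 213376/279476 = 398969*(-1/473149) + 213376*(1/279476) = -398969/473149 + 53344/69869 = -2635904805/33058447481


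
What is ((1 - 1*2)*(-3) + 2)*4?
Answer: 20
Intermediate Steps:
((1 - 1*2)*(-3) + 2)*4 = ((1 - 2)*(-3) + 2)*4 = (-1*(-3) + 2)*4 = (3 + 2)*4 = 5*4 = 20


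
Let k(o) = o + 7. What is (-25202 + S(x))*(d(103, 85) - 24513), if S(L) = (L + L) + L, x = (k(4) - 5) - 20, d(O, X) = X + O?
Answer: 614060300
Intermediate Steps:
d(O, X) = O + X
k(o) = 7 + o
x = -14 (x = ((7 + 4) - 5) - 20 = (11 - 5) - 20 = 6 - 20 = -14)
S(L) = 3*L (S(L) = 2*L + L = 3*L)
(-25202 + S(x))*(d(103, 85) - 24513) = (-25202 + 3*(-14))*((103 + 85) - 24513) = (-25202 - 42)*(188 - 24513) = -25244*(-24325) = 614060300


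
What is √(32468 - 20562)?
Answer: √11906 ≈ 109.11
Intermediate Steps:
√(32468 - 20562) = √11906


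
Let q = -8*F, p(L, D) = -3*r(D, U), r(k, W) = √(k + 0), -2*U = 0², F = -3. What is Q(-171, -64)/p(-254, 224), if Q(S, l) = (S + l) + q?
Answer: 211*√14/168 ≈ 4.6993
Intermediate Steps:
U = 0 (U = -½*0² = -½*0 = 0)
r(k, W) = √k
p(L, D) = -3*√D
q = 24 (q = -8*(-3) = 24)
Q(S, l) = 24 + S + l (Q(S, l) = (S + l) + 24 = 24 + S + l)
Q(-171, -64)/p(-254, 224) = (24 - 171 - 64)/((-12*√14)) = -211*(-√14/168) = -(-211)*√14/168 = 211*√14/168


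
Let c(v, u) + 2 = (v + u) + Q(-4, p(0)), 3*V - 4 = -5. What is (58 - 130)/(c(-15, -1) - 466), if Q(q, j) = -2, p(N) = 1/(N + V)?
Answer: 4/27 ≈ 0.14815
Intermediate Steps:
V = -1/3 (V = 4/3 + (1/3)*(-5) = 4/3 - 5/3 = -1/3 ≈ -0.33333)
p(N) = 1/(-1/3 + N) (p(N) = 1/(N - 1/3) = 1/(-1/3 + N))
c(v, u) = -4 + u + v (c(v, u) = -2 + ((v + u) - 2) = -2 + ((u + v) - 2) = -2 + (-2 + u + v) = -4 + u + v)
(58 - 130)/(c(-15, -1) - 466) = (58 - 130)/((-4 - 1 - 15) - 466) = -72/(-20 - 466) = -72/(-486) = -72*(-1/486) = 4/27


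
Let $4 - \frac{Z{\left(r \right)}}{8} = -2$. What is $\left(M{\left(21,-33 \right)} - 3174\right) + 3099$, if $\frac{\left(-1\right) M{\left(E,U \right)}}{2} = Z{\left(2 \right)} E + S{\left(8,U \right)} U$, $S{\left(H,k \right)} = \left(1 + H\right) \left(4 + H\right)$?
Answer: $5037$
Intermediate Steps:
$Z{\left(r \right)} = 48$ ($Z{\left(r \right)} = 32 - -16 = 32 + 16 = 48$)
$M{\left(E,U \right)} = - 216 U - 96 E$ ($M{\left(E,U \right)} = - 2 \left(48 E + \left(4 + 8^{2} + 5 \cdot 8\right) U\right) = - 2 \left(48 E + \left(4 + 64 + 40\right) U\right) = - 2 \left(48 E + 108 U\right) = - 216 U - 96 E$)
$\left(M{\left(21,-33 \right)} - 3174\right) + 3099 = \left(\left(\left(-216\right) \left(-33\right) - 2016\right) - 3174\right) + 3099 = \left(\left(7128 - 2016\right) - 3174\right) + 3099 = \left(5112 - 3174\right) + 3099 = 1938 + 3099 = 5037$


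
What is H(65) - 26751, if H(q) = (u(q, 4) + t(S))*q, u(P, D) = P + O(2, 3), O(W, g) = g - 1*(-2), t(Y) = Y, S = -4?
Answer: -22461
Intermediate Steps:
O(W, g) = 2 + g (O(W, g) = g + 2 = 2 + g)
u(P, D) = 5 + P (u(P, D) = P + (2 + 3) = P + 5 = 5 + P)
H(q) = q*(1 + q) (H(q) = ((5 + q) - 4)*q = (1 + q)*q = q*(1 + q))
H(65) - 26751 = 65*(1 + 65) - 26751 = 65*66 - 26751 = 4290 - 26751 = -22461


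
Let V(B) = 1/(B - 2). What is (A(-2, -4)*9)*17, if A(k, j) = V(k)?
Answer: -153/4 ≈ -38.250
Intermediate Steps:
V(B) = 1/(-2 + B)
A(k, j) = 1/(-2 + k)
(A(-2, -4)*9)*17 = (9/(-2 - 2))*17 = (9/(-4))*17 = -1/4*9*17 = -9/4*17 = -153/4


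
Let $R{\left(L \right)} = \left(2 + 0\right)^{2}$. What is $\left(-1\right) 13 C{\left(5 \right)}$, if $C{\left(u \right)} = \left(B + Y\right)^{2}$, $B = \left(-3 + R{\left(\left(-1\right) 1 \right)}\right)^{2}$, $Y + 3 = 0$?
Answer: $-52$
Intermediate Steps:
$Y = -3$ ($Y = -3 + 0 = -3$)
$R{\left(L \right)} = 4$ ($R{\left(L \right)} = 2^{2} = 4$)
$B = 1$ ($B = \left(-3 + 4\right)^{2} = 1^{2} = 1$)
$C{\left(u \right)} = 4$ ($C{\left(u \right)} = \left(1 - 3\right)^{2} = \left(-2\right)^{2} = 4$)
$\left(-1\right) 13 C{\left(5 \right)} = \left(-1\right) 13 \cdot 4 = \left(-13\right) 4 = -52$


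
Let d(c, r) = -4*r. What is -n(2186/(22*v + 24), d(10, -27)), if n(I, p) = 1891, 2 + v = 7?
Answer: -1891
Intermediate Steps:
v = 5 (v = -2 + 7 = 5)
-n(2186/(22*v + 24), d(10, -27)) = -1*1891 = -1891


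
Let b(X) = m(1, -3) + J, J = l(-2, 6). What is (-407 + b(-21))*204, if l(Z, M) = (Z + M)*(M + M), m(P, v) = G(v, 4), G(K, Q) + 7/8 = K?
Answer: -148053/2 ≈ -74027.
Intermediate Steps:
G(K, Q) = -7/8 + K
m(P, v) = -7/8 + v
l(Z, M) = 2*M*(M + Z) (l(Z, M) = (M + Z)*(2*M) = 2*M*(M + Z))
J = 48 (J = 2*6*(6 - 2) = 2*6*4 = 48)
b(X) = 353/8 (b(X) = (-7/8 - 3) + 48 = -31/8 + 48 = 353/8)
(-407 + b(-21))*204 = (-407 + 353/8)*204 = -2903/8*204 = -148053/2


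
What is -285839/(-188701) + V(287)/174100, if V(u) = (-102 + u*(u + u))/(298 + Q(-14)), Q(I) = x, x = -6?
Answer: 3640580347159/2398257619300 ≈ 1.5180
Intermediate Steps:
Q(I) = -6
V(u) = -51/146 + u²/146 (V(u) = (-102 + u*(u + u))/(298 - 6) = (-102 + u*(2*u))/292 = (-102 + 2*u²)*(1/292) = -51/146 + u²/146)
-285839/(-188701) + V(287)/174100 = -285839/(-188701) + (-51/146 + (1/146)*287²)/174100 = -285839*(-1/188701) + (-51/146 + (1/146)*82369)*(1/174100) = 285839/188701 + (-51/146 + 82369/146)*(1/174100) = 285839/188701 + (41159/73)*(1/174100) = 285839/188701 + 41159/12709300 = 3640580347159/2398257619300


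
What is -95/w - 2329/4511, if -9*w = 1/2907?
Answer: 11212020506/4511 ≈ 2.4855e+6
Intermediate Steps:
w = -1/26163 (w = -1/9/2907 = -1/9*1/2907 = -1/26163 ≈ -3.8222e-5)
-95/w - 2329/4511 = -95/(-1/26163) - 2329/4511 = -95*(-26163) - 2329*1/4511 = 2485485 - 2329/4511 = 11212020506/4511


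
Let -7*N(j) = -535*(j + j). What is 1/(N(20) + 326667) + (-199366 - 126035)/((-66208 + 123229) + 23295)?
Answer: -250349132819/61791623268 ≈ -4.0515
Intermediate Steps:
N(j) = 1070*j/7 (N(j) = -(-535)*(j + j)/7 = -(-535)*2*j/7 = -(-1070)*j/7 = 1070*j/7)
1/(N(20) + 326667) + (-199366 - 126035)/((-66208 + 123229) + 23295) = 1/((1070/7)*20 + 326667) + (-199366 - 126035)/((-66208 + 123229) + 23295) = 1/(21400/7 + 326667) - 325401/(57021 + 23295) = 1/(2308069/7) - 325401/80316 = 7/2308069 - 325401*1/80316 = 7/2308069 - 108467/26772 = -250349132819/61791623268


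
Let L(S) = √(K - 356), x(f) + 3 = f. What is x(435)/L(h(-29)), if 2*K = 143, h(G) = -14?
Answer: -432*I*√1138/569 ≈ -25.612*I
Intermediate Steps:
x(f) = -3 + f
K = 143/2 (K = (½)*143 = 143/2 ≈ 71.500)
L(S) = I*√1138/2 (L(S) = √(143/2 - 356) = √(-569/2) = I*√1138/2)
x(435)/L(h(-29)) = (-3 + 435)/((I*√1138/2)) = 432*(-I*√1138/569) = -432*I*√1138/569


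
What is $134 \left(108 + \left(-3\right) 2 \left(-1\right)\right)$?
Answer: $15276$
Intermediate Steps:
$134 \left(108 + \left(-3\right) 2 \left(-1\right)\right) = 134 \left(108 - -6\right) = 134 \left(108 + 6\right) = 134 \cdot 114 = 15276$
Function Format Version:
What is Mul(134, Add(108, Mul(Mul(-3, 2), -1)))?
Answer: 15276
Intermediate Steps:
Mul(134, Add(108, Mul(Mul(-3, 2), -1))) = Mul(134, Add(108, Mul(-6, -1))) = Mul(134, Add(108, 6)) = Mul(134, 114) = 15276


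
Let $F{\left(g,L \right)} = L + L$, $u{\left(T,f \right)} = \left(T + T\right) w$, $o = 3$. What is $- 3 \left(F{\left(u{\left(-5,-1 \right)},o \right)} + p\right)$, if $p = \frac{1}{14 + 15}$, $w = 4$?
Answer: $- \frac{525}{29} \approx -18.103$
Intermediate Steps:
$u{\left(T,f \right)} = 8 T$ ($u{\left(T,f \right)} = \left(T + T\right) 4 = 2 T 4 = 8 T$)
$F{\left(g,L \right)} = 2 L$
$p = \frac{1}{29} \approx 0.034483$
$- 3 \left(F{\left(u{\left(-5,-1 \right)},o \right)} + p\right) = - 3 \left(2 \cdot 3 + \frac{1}{29}\right) = - 3 \left(6 + \frac{1}{29}\right) = \left(-3\right) \frac{175}{29} = - \frac{525}{29}$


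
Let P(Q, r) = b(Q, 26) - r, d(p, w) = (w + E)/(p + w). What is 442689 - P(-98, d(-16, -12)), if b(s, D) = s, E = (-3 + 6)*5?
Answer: 12398033/28 ≈ 4.4279e+5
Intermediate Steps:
E = 15 (E = 3*5 = 15)
d(p, w) = (15 + w)/(p + w) (d(p, w) = (w + 15)/(p + w) = (15 + w)/(p + w))
P(Q, r) = Q - r
442689 - P(-98, d(-16, -12)) = 442689 - (-98 - (15 - 12)/(-16 - 12)) = 442689 - (-98 - 3/(-28)) = 442689 - (-98 - (-1)*3/28) = 442689 - (-98 - 1*(-3/28)) = 442689 - (-98 + 3/28) = 442689 - 1*(-2741/28) = 442689 + 2741/28 = 12398033/28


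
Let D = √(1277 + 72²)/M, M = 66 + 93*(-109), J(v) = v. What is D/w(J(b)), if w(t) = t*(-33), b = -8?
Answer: -√6461/2658744 ≈ -3.0232e-5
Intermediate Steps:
M = -10071 (M = 66 - 10137 = -10071)
w(t) = -33*t
D = -√6461/10071 (D = √(1277 + 72²)/(-10071) = √(1277 + 5184)*(-1/10071) = √6461*(-1/10071) = -√6461/10071 ≈ -0.0079814)
D/w(J(b)) = (-√6461/10071)/((-33*(-8))) = -√6461/10071/264 = -√6461/10071*(1/264) = -√6461/2658744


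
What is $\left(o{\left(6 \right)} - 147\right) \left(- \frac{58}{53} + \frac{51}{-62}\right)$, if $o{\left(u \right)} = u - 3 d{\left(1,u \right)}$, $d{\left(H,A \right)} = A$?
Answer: $\frac{18897}{62} \approx 304.79$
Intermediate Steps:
$o{\left(u \right)} = - 2 u$ ($o{\left(u \right)} = u - 3 u = - 2 u$)
$\left(o{\left(6 \right)} - 147\right) \left(- \frac{58}{53} + \frac{51}{-62}\right) = \left(\left(-2\right) 6 - 147\right) \left(- \frac{58}{53} + \frac{51}{-62}\right) = \left(-12 - 147\right) \left(\left(-58\right) \frac{1}{53} + 51 \left(- \frac{1}{62}\right)\right) = - 159 \left(- \frac{58}{53} - \frac{51}{62}\right) = \left(-159\right) \left(- \frac{6299}{3286}\right) = \frac{18897}{62}$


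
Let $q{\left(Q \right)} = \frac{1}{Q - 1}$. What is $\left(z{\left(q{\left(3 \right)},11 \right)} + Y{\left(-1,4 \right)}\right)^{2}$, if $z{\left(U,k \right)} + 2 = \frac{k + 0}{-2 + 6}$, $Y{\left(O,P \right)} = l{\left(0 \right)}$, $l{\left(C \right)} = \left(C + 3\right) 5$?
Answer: $\frac{3969}{16} \approx 248.06$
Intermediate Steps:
$q{\left(Q \right)} = \frac{1}{-1 + Q}$
$l{\left(C \right)} = 15 + 5 C$ ($l{\left(C \right)} = \left(3 + C\right) 5 = 15 + 5 C$)
$Y{\left(O,P \right)} = 15$ ($Y{\left(O,P \right)} = 15 + 5 \cdot 0 = 15 + 0 = 15$)
$z{\left(U,k \right)} = -2 + \frac{k}{4}$ ($z{\left(U,k \right)} = -2 + \frac{k + 0}{-2 + 6} = -2 + \frac{k}{4}$)
$\left(z{\left(q{\left(3 \right)},11 \right)} + Y{\left(-1,4 \right)}\right)^{2} = \left(\left(-2 + \frac{1}{4} \cdot 11\right) + 15\right)^{2} = \left(\left(-2 + \frac{11}{4}\right) + 15\right)^{2} = \left(\frac{3}{4} + 15\right)^{2} = \left(\frac{63}{4}\right)^{2} = \frac{3969}{16}$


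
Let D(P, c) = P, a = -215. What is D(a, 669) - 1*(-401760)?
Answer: 401545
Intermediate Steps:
D(a, 669) - 1*(-401760) = -215 - 1*(-401760) = -215 + 401760 = 401545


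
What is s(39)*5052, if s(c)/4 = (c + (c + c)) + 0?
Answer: 2364336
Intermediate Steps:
s(c) = 12*c (s(c) = 4*((c + (c + c)) + 0) = 4*((c + 2*c) + 0) = 4*(3*c + 0) = 4*(3*c) = 12*c)
s(39)*5052 = (12*39)*5052 = 468*5052 = 2364336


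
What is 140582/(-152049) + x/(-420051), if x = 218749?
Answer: -10256908487/7096481611 ≈ -1.4454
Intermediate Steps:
140582/(-152049) + x/(-420051) = 140582/(-152049) + 218749/(-420051) = 140582*(-1/152049) + 218749*(-1/420051) = -140582/152049 - 218749/420051 = -10256908487/7096481611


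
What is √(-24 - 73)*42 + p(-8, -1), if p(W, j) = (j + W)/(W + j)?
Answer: 1 + 42*I*√97 ≈ 1.0 + 413.65*I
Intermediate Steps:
p(W, j) = 1 (p(W, j) = (W + j)/(W + j) = 1)
√(-24 - 73)*42 + p(-8, -1) = √(-24 - 73)*42 + 1 = √(-97)*42 + 1 = (I*√97)*42 + 1 = 42*I*√97 + 1 = 1 + 42*I*√97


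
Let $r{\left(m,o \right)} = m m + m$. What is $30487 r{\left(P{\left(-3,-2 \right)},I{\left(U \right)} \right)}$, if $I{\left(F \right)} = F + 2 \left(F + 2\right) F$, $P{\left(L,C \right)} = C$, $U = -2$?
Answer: $60974$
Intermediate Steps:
$I{\left(F \right)} = F + F \left(4 + 2 F\right)$ ($I{\left(F \right)} = F + 2 \left(2 + F\right) F = F + \left(4 + 2 F\right) F = F + F \left(4 + 2 F\right)$)
$r{\left(m,o \right)} = m + m^{2}$ ($r{\left(m,o \right)} = m^{2} + m = m + m^{2}$)
$30487 r{\left(P{\left(-3,-2 \right)},I{\left(U \right)} \right)} = 30487 \left(- 2 \left(1 - 2\right)\right) = 30487 \left(\left(-2\right) \left(-1\right)\right) = 30487 \cdot 2 = 60974$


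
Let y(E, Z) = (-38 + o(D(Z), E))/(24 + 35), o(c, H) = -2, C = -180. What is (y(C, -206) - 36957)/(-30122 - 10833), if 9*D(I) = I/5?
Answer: 2180503/2416345 ≈ 0.90240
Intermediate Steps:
D(I) = I/45 (D(I) = (I/5)/9 = I/45)
y(E, Z) = -40/59 (y(E, Z) = (-38 - 2)/(24 + 35) = -40/59)
(y(C, -206) - 36957)/(-30122 - 10833) = (-40/59 - 36957)/(-30122 - 10833) = -2180503/59/(-40955) = -2180503/59*(-1/40955) = 2180503/2416345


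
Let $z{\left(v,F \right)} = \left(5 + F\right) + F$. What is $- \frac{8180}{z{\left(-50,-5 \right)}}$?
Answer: $1636$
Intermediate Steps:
$z{\left(v,F \right)} = 5 + 2 F$
$- \frac{8180}{z{\left(-50,-5 \right)}} = - \frac{8180}{5 + 2 \left(-5\right)} = - \frac{8180}{5 - 10} = - \frac{8180}{-5} = \left(-8180\right) \left(- \frac{1}{5}\right) = 1636$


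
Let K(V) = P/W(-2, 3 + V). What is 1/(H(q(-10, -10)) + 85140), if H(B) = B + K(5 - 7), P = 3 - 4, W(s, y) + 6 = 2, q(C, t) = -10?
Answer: 4/340521 ≈ 1.1747e-5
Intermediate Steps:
W(s, y) = -4 (W(s, y) = -6 + 2 = -4)
P = -1
K(V) = ¼ (K(V) = -1/(-4) = -1*(-¼) = ¼)
H(B) = ¼ + B (H(B) = B + ¼ = ¼ + B)
1/(H(q(-10, -10)) + 85140) = 1/((¼ - 10) + 85140) = 1/(-39/4 + 85140) = 1/(340521/4) = 4/340521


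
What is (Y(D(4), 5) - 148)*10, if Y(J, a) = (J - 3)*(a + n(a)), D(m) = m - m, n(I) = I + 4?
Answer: -1900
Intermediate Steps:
n(I) = 4 + I
D(m) = 0
Y(J, a) = (-3 + J)*(4 + 2*a) (Y(J, a) = (J - 3)*(a + (4 + a)) = (-3 + J)*(4 + 2*a))
(Y(D(4), 5) - 148)*10 = ((-12 - 6*5 + 0*5 + 0*(4 + 5)) - 148)*10 = ((-12 - 30 + 0 + 0*9) - 148)*10 = ((-12 - 30 + 0 + 0) - 148)*10 = (-42 - 148)*10 = -190*10 = -1900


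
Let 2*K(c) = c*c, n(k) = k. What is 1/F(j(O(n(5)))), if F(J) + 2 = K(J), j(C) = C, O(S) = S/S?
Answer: -⅔ ≈ -0.66667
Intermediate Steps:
O(S) = 1
K(c) = c²/2 (K(c) = (c*c)/2 = c²/2)
F(J) = -2 + J²/2
1/F(j(O(n(5)))) = 1/(-2 + (½)*1²) = 1/(-2 + (½)*1) = 1/(-2 + ½) = 1/(-3/2) = -⅔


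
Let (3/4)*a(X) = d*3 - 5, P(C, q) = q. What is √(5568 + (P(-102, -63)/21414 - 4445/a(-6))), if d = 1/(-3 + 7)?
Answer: √93538277953746/121346 ≈ 79.702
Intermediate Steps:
d = ¼ (d = 1/4 = ¼ ≈ 0.25000)
a(X) = -17/3 (a(X) = 4*((¼)*3 - 5)/3 = 4*(¾ - 5)/3 = (4/3)*(-17/4) = -17/3)
√(5568 + (P(-102, -63)/21414 - 4445/a(-6))) = √(5568 + (-63/21414 - 4445/(-17/3))) = √(5568 + (-63*1/21414 - 4445*(-3/17))) = √(5568 + (-21/7138 + 13335/17)) = √(5568 + 95184873/121346) = √(770839401/121346) = √93538277953746/121346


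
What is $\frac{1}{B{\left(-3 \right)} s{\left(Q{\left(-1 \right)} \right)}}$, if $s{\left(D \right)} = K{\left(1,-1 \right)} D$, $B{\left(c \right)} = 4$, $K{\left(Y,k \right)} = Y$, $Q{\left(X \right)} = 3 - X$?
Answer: $\frac{1}{16} \approx 0.0625$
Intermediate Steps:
$s{\left(D \right)} = D$ ($s{\left(D \right)} = 1 D = D$)
$\frac{1}{B{\left(-3 \right)} s{\left(Q{\left(-1 \right)} \right)}} = \frac{1}{4 \left(3 - -1\right)} = \frac{1}{4 \left(3 + 1\right)} = \frac{1}{4 \cdot 4} = \frac{1}{16}$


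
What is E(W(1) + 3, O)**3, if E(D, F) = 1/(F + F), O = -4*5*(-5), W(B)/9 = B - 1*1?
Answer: 1/8000000 ≈ 1.2500e-7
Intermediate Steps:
W(B) = -9 + 9*B (W(B) = 9*(B - 1*1) = 9*(B - 1) = 9*(-1 + B) = -9 + 9*B)
O = 100 (O = -20*(-5) = 100)
E(D, F) = 1/(2*F)
E(W(1) + 3, O)**3 = ((1/2)/100)**3 = ((1/2)*(1/100))**3 = (1/200)**3 = 1/8000000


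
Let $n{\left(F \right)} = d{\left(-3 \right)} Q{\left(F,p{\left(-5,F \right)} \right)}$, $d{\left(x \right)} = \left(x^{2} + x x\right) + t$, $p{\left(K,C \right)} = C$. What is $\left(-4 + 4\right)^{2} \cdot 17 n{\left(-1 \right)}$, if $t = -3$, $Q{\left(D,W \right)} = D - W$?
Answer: $0$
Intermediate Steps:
$d{\left(x \right)} = -3 + 2 x^{2}$ ($d{\left(x \right)} = \left(x^{2} + x x\right) - 3 = \left(x^{2} + x^{2}\right) - 3 = 2 x^{2} - 3 = -3 + 2 x^{2}$)
$n{\left(F \right)} = 0$ ($n{\left(F \right)} = \left(-3 + 2 \left(-3\right)^{2}\right) \left(F - F\right) = \left(-3 + 2 \cdot 9\right) 0 = \left(-3 + 18\right) 0 = 15 \cdot 0 = 0$)
$\left(-4 + 4\right)^{2} \cdot 17 n{\left(-1 \right)} = \left(-4 + 4\right)^{2} \cdot 17 \cdot 0 = 0^{2} \cdot 17 \cdot 0 = 0 \cdot 17 \cdot 0 = 0 \cdot 0 = 0$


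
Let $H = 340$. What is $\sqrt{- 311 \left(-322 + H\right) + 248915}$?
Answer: $\sqrt{243317} \approx 493.27$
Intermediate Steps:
$\sqrt{- 311 \left(-322 + H\right) + 248915} = \sqrt{- 311 \left(-322 + 340\right) + 248915} = \sqrt{\left(-311\right) 18 + 248915} = \sqrt{-5598 + 248915} = \sqrt{243317}$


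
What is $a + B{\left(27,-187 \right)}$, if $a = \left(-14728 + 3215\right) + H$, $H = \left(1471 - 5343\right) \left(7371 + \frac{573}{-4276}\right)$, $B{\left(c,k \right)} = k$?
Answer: $- \frac{30521759964}{1069} \approx -2.8552 \cdot 10^{7}$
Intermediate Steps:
$H = - \frac{30509252664}{1069}$ ($H = - 3872 \left(7371 + 573 \left(- \frac{1}{4276}\right)\right) = - 3872 \left(7371 - \frac{573}{4276}\right) = \left(-3872\right) \frac{31517823}{4276} = - \frac{30509252664}{1069} \approx -2.854 \cdot 10^{7}$)
$a = - \frac{30521560061}{1069}$ ($a = \left(-14728 + 3215\right) - \frac{30509252664}{1069} = -11513 - \frac{30509252664}{1069} = - \frac{30521560061}{1069} \approx -2.8552 \cdot 10^{7}$)
$a + B{\left(27,-187 \right)} = - \frac{30521560061}{1069} - 187 = - \frac{30521759964}{1069}$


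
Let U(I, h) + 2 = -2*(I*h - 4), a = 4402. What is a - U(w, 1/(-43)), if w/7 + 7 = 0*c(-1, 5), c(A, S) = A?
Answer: 189126/43 ≈ 4398.3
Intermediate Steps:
w = -49 (w = -49 + 7*(0*(-1)) = -49 + 7*0 = -49 + 0 = -49)
U(I, h) = 6 - 2*I*h (U(I, h) = -2 - 2*(I*h - 4) = -2 - 2*(-4 + I*h) = -2 + (8 - 2*I*h) = 6 - 2*I*h)
a - U(w, 1/(-43)) = 4402 - (6 - 2*(-49)/(-43)) = 4402 - (6 - 2*(-49)*(-1/43)) = 4402 - (6 - 98/43) = 4402 - 1*160/43 = 4402 - 160/43 = 189126/43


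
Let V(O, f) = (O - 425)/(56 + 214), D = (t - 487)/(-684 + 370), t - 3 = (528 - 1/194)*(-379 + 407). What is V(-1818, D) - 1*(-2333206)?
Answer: 629963377/270 ≈ 2.3332e+6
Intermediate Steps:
t = 1434325/97 (t = 3 + (528 - 1/194)*(-379 + 407) = 3 + (528 - 1*1/194)*28 = 3 + (528 - 1/194)*28 = 3 + (102431/194)*28 = 3 + 1434034/97 = 1434325/97 ≈ 14787.)
D = -693543/15229 (D = (1434325/97 - 487)/(-684 + 370) = (1387086/97)/(-314) = (1387086/97)*(-1/314) = -693543/15229 ≈ -45.541)
V(O, f) = -85/54 + O/270 (V(O, f) = (-425 + O)/270 = (-425 + O)*(1/270) = -85/54 + O/270)
V(-1818, D) - 1*(-2333206) = (-85/54 + (1/270)*(-1818)) - 1*(-2333206) = (-85/54 - 101/15) + 2333206 = -2243/270 + 2333206 = 629963377/270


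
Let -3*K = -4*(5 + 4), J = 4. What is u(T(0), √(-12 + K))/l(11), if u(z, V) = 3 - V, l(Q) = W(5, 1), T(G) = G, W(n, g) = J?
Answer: ¾ ≈ 0.75000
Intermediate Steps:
W(n, g) = 4
l(Q) = 4
K = 12 (K = -(-4)*(5 + 4)/3 = -(-4)*9/3 = -⅓*(-36) = 12)
u(T(0), √(-12 + K))/l(11) = (3 - √(-12 + 12))/4 = (3 - √0)*(¼) = (3 - 1*0)*(¼) = (3 + 0)*(¼) = 3*(¼) = ¾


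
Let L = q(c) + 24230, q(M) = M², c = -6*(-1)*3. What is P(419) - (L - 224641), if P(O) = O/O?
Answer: 200088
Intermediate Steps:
c = 18 (c = 6*3 = 18)
P(O) = 1
L = 24554 (L = 18² + 24230 = 324 + 24230 = 24554)
P(419) - (L - 224641) = 1 - (24554 - 224641) = 1 - 1*(-200087) = 1 + 200087 = 200088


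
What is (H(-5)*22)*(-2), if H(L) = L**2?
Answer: -1100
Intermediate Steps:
(H(-5)*22)*(-2) = ((-5)**2*22)*(-2) = (25*22)*(-2) = 550*(-2) = -1100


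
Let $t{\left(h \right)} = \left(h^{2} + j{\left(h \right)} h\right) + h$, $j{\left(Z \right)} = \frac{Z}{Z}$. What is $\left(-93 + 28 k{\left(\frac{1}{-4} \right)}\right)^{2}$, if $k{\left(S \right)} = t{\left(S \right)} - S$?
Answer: $\frac{154449}{16} \approx 9653.1$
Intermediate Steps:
$j{\left(Z \right)} = 1$
$t{\left(h \right)} = h^{2} + 2 h$ ($t{\left(h \right)} = \left(h^{2} + 1 h\right) + h = \left(h^{2} + h\right) + h = \left(h + h^{2}\right) + h = h^{2} + 2 h$)
$k{\left(S \right)} = - S + S \left(2 + S\right)$ ($k{\left(S \right)} = S \left(2 + S\right) - S = - S + S \left(2 + S\right)$)
$\left(-93 + 28 k{\left(\frac{1}{-4} \right)}\right)^{2} = \left(-93 + 28 \frac{1 + \frac{1}{-4}}{-4}\right)^{2} = \left(-93 + 28 \left(- \frac{1 - \frac{1}{4}}{4}\right)\right)^{2} = \left(-93 + 28 \left(\left(- \frac{1}{4}\right) \frac{3}{4}\right)\right)^{2} = \left(-93 + 28 \left(- \frac{3}{16}\right)\right)^{2} = \left(-93 - \frac{21}{4}\right)^{2} = \left(- \frac{393}{4}\right)^{2} = \frac{154449}{16}$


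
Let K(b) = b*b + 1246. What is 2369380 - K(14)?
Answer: 2367938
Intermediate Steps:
K(b) = 1246 + b² (K(b) = b² + 1246 = 1246 + b²)
2369380 - K(14) = 2369380 - (1246 + 14²) = 2369380 - (1246 + 196) = 2369380 - 1*1442 = 2369380 - 1442 = 2367938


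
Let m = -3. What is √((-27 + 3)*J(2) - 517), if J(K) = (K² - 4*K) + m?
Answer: I*√349 ≈ 18.682*I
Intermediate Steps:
J(K) = -3 + K² - 4*K (J(K) = (K² - 4*K) - 3 = -3 + K² - 4*K)
√((-27 + 3)*J(2) - 517) = √((-27 + 3)*(-3 + 2² - 4*2) - 517) = √(-24*(-3 + 4 - 8) - 517) = √(-24*(-7) - 517) = √(168 - 517) = √(-349) = I*√349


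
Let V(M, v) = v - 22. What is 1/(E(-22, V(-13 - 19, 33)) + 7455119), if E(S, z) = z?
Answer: 1/7455130 ≈ 1.3414e-7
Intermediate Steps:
V(M, v) = -22 + v
1/(E(-22, V(-13 - 19, 33)) + 7455119) = 1/((-22 + 33) + 7455119) = 1/(11 + 7455119) = 1/7455130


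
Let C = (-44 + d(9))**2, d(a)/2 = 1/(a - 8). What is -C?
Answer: -1764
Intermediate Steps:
d(a) = 2/(-8 + a) (d(a) = 2/(a - 8) = 2/(-8 + a))
C = 1764 (C = (-44 + 2/(-8 + 9))**2 = (-44 + 2/1)**2 = (-44 + 2*1)**2 = (-44 + 2)**2 = (-42)**2 = 1764)
-C = -1*1764 = -1764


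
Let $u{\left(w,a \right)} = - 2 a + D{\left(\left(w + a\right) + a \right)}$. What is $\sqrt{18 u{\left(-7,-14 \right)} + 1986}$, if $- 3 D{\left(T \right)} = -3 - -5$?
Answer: $\sqrt{2478} \approx 49.78$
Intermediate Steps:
$D{\left(T \right)} = - \frac{2}{3}$ ($D{\left(T \right)} = - \frac{-3 - -5}{3} = - \frac{-3 + 5}{3} = \left(- \frac{1}{3}\right) 2 = - \frac{2}{3}$)
$u{\left(w,a \right)} = - \frac{2}{3} - 2 a$ ($u{\left(w,a \right)} = - 2 a - \frac{2}{3} = - \frac{2}{3} - 2 a$)
$\sqrt{18 u{\left(-7,-14 \right)} + 1986} = \sqrt{18 \left(- \frac{2}{3} - -28\right) + 1986} = \sqrt{18 \left(- \frac{2}{3} + 28\right) + 1986} = \sqrt{18 \cdot \frac{82}{3} + 1986} = \sqrt{492 + 1986} = \sqrt{2478}$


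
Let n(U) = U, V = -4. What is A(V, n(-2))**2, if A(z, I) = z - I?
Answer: 4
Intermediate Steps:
A(V, n(-2))**2 = (-4 - 1*(-2))**2 = (-4 + 2)**2 = (-2)**2 = 4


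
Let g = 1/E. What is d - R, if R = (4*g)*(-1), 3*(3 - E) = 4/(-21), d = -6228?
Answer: -1201752/193 ≈ -6226.7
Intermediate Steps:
E = 193/63 (E = 3 - 4/(3*(-21)) = 3 - 4*(-1)/(3*21) = 3 - ⅓*(-4/21) = 3 + 4/63 = 193/63 ≈ 3.0635)
g = 63/193 (g = 1/(193/63) = 63/193 ≈ 0.32643)
R = -252/193 (R = (4*(63/193))*(-1) = (252/193)*(-1) = -252/193 ≈ -1.3057)
d - R = -6228 - 1*(-252/193) = -6228 + 252/193 = -1201752/193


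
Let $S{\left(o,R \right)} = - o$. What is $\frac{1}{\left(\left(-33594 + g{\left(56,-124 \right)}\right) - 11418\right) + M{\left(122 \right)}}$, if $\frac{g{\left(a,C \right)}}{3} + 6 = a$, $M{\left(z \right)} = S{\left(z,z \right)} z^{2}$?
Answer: $- \frac{1}{1860710} \approx -5.3743 \cdot 10^{-7}$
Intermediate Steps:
$M{\left(z \right)} = - z^{3}$ ($M{\left(z \right)} = - z z^{2} = - z^{3}$)
$g{\left(a,C \right)} = -18 + 3 a$
$\frac{1}{\left(\left(-33594 + g{\left(56,-124 \right)}\right) - 11418\right) + M{\left(122 \right)}} = \frac{1}{\left(\left(-33594 + \left(-18 + 3 \cdot 56\right)\right) - 11418\right) - 122^{3}} = \frac{1}{\left(\left(-33594 + \left(-18 + 168\right)\right) - 11418\right) - 1815848} = \frac{1}{\left(\left(-33594 + 150\right) - 11418\right) - 1815848} = \frac{1}{\left(-33444 - 11418\right) - 1815848} = \frac{1}{-44862 - 1815848} = \frac{1}{-1860710} = - \frac{1}{1860710}$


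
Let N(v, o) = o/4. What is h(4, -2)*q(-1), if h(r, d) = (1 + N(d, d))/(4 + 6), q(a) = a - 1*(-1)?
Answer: 0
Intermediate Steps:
q(a) = 1 + a (q(a) = a + 1 = 1 + a)
N(v, o) = o/4 (N(v, o) = o*(1/4) = o/4)
h(r, d) = 1/10 + d/40 (h(r, d) = (1 + d/4)/(4 + 6) = (1 + d/4)/10 = (1 + d/4)*(1/10) = 1/10 + d/40)
h(4, -2)*q(-1) = (1/10 + (1/40)*(-2))*(1 - 1) = (1/10 - 1/20)*0 = (1/20)*0 = 0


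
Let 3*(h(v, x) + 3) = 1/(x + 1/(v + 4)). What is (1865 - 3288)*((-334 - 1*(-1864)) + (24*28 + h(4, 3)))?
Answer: -234699659/75 ≈ -3.1293e+6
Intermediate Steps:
h(v, x) = -3 + 1/(3*(x + 1/(4 + v))) (h(v, x) = -3 + 1/(3*(x + 1/(v + 4))) = -3 + 1/(3*(x + 1/(4 + v))))
(1865 - 3288)*((-334 - 1*(-1864)) + (24*28 + h(4, 3))) = (1865 - 3288)*((-334 - 1*(-1864)) + (24*28 + (-5 + 4 - 36*3 - 9*4*3)/(3*(1 + 4*3 + 4*3)))) = -1423*((-334 + 1864) + (672 + (-5 + 4 - 108 - 108)/(3*(1 + 12 + 12)))) = -1423*(1530 + (672 + (1/3)*(-217)/25)) = -1423*(1530 + (672 + (1/3)*(1/25)*(-217))) = -1423*(1530 + (672 - 217/75)) = -1423*(1530 + 50183/75) = -1423*164933/75 = -234699659/75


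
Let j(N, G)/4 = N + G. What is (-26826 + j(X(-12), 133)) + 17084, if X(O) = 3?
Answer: -9198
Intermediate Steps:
j(N, G) = 4*G + 4*N (j(N, G) = 4*(N + G) = 4*(G + N) = 4*G + 4*N)
(-26826 + j(X(-12), 133)) + 17084 = (-26826 + (4*133 + 4*3)) + 17084 = (-26826 + (532 + 12)) + 17084 = (-26826 + 544) + 17084 = -26282 + 17084 = -9198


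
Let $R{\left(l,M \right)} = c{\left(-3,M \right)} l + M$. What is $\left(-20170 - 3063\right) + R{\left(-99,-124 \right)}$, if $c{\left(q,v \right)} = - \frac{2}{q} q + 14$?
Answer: $-24545$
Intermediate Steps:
$c{\left(q,v \right)} = 12$ ($c{\left(q,v \right)} = -2 + 14 = 12$)
$R{\left(l,M \right)} = M + 12 l$ ($R{\left(l,M \right)} = 12 l + M = M + 12 l$)
$\left(-20170 - 3063\right) + R{\left(-99,-124 \right)} = \left(-20170 - 3063\right) + \left(-124 + 12 \left(-99\right)\right) = -23233 - 1312 = -24545$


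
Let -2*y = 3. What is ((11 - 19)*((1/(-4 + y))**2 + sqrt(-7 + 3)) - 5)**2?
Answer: -3342327/14641 + 20384*I/121 ≈ -228.29 + 168.46*I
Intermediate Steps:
y = -3/2 (y = -1/2*3 = -3/2 ≈ -1.5000)
((11 - 19)*((1/(-4 + y))**2 + sqrt(-7 + 3)) - 5)**2 = ((11 - 19)*((1/(-4 - 3/2))**2 + sqrt(-7 + 3)) - 5)**2 = (-8*((1/(-11/2))**2 + sqrt(-4)) - 5)**2 = (-8*((-2/11)**2 + 2*I) - 5)**2 = (-8*(4/121 + 2*I) - 5)**2 = ((-32/121 - 16*I) - 5)**2 = (-637/121 - 16*I)**2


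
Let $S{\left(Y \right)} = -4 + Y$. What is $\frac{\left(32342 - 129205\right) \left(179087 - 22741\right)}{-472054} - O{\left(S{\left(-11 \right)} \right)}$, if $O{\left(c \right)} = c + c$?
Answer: $\frac{7579152109}{236027} \approx 32111.0$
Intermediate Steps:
$O{\left(c \right)} = 2 c$
$\frac{\left(32342 - 129205\right) \left(179087 - 22741\right)}{-472054} - O{\left(S{\left(-11 \right)} \right)} = \frac{\left(32342 - 129205\right) \left(179087 - 22741\right)}{-472054} - 2 \left(-4 - 11\right) = \left(-96863\right) 156346 \left(- \frac{1}{472054}\right) - 2 \left(-15\right) = \left(-15144142598\right) \left(- \frac{1}{472054}\right) - -30 = \frac{7572071299}{236027} + 30 = \frac{7579152109}{236027}$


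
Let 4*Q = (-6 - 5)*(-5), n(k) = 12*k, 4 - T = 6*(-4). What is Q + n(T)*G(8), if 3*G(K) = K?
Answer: 3639/4 ≈ 909.75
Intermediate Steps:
T = 28 (T = 4 - 6*(-4) = 4 - 1*(-24) = 4 + 24 = 28)
G(K) = K/3
Q = 55/4 (Q = ((-6 - 5)*(-5))/4 = (-11*(-5))/4 = (¼)*55 = 55/4 ≈ 13.750)
Q + n(T)*G(8) = 55/4 + (12*28)*((⅓)*8) = 55/4 + 336*(8/3) = 55/4 + 896 = 3639/4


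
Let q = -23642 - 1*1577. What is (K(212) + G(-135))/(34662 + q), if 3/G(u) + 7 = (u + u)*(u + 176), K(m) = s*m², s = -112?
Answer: -55758605059/104600111 ≈ -533.06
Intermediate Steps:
K(m) = -112*m²
G(u) = 3/(-7 + 2*u*(176 + u)) (G(u) = 3/(-7 + (u + u)*(u + 176)) = 3/(-7 + (2*u)*(176 + u)) = 3/(-7 + 2*u*(176 + u)))
q = -25219 (q = -23642 - 1577 = -25219)
(K(212) + G(-135))/(34662 + q) = (-112*212² + 3/(-7 + 2*(-135)² + 352*(-135)))/(34662 - 25219) = (-112*44944 + 3/(-7 + 2*18225 - 47520))/9443 = (-5033728 + 3/(-7 + 36450 - 47520))*(1/9443) = (-5033728 + 3/(-11077))*(1/9443) = (-5033728 + 3*(-1/11077))*(1/9443) = (-5033728 - 3/11077)*(1/9443) = -55758605059/11077*1/9443 = -55758605059/104600111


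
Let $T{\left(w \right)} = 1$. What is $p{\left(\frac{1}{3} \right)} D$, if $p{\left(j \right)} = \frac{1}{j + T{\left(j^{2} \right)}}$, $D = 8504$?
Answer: $6378$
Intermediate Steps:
$p{\left(j \right)} = \frac{1}{1 + j}$ ($p{\left(j \right)} = \frac{1}{j + 1} = \frac{1}{1 + j}$)
$p{\left(\frac{1}{3} \right)} D = \frac{1}{1 + \frac{1}{3}} \cdot 8504 = \frac{1}{\frac{4}{3}} \cdot 8504 = \frac{3}{4} \cdot 8504 = 6378$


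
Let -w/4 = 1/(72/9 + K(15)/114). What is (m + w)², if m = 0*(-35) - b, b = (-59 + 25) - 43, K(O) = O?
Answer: 558896881/95481 ≈ 5853.5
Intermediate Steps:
b = -77 (b = -34 - 43 = -77)
m = 77 (m = 0*(-35) - 1*(-77) = 0 + 77 = 77)
w = -152/309 (w = -4/(72/9 + 15/114) = -4/(72*(⅑) + 15*(1/114)) = -4/(8 + 5/38) = -4/309/38 = -4*38/309 = -152/309 ≈ -0.49191)
(m + w)² = (77 - 152/309)² = (23641/309)² = 558896881/95481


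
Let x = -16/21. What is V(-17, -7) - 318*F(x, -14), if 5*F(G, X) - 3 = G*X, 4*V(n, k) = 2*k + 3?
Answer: -17439/20 ≈ -871.95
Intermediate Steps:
x = -16/21 (x = -16*1/21 = -16/21 ≈ -0.76190)
V(n, k) = ¾ + k/2 (V(n, k) = (2*k + 3)/4 = (3 + 2*k)/4 = ¾ + k/2)
F(G, X) = ⅗ + G*X/5 (F(G, X) = ⅗ + (G*X)/5 = ⅗ + G*X/5)
V(-17, -7) - 318*F(x, -14) = (¾ + (½)*(-7)) - 318*(⅗ + (⅕)*(-16/21)*(-14)) = (¾ - 7/2) - 318*(⅗ + 32/15) = -11/4 - 318*41/15 = -11/4 - 4346/5 = -17439/20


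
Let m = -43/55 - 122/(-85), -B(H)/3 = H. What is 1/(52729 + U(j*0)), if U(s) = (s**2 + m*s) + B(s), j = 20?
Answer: 1/52729 ≈ 1.8965e-5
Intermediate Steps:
B(H) = -3*H
m = 611/935 (m = -43*1/55 - 122*(-1/85) = -43/55 + 122/85 = 611/935 ≈ 0.65348)
U(s) = s**2 - 2194*s/935 (U(s) = (s**2 + 611*s/935) - 3*s = s**2 - 2194*s/935)
1/(52729 + U(j*0)) = 1/(52729 + (20*0)*(-2194 + 935*(20*0))/935) = 1/(52729 + (1/935)*0*(-2194 + 935*0)) = 1/(52729 + (1/935)*0*(-2194 + 0)) = 1/(52729 + (1/935)*0*(-2194)) = 1/(52729 + 0) = 1/52729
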